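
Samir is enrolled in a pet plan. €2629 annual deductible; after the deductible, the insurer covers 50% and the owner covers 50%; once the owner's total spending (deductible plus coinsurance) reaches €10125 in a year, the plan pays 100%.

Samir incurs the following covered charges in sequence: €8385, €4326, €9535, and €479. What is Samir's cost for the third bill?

Bill 1, €8385: deductible takes €2629, €5756 remains; owner's 50% is €2878. Cost to owner: €5507. OOP to date €5507.
Bill 2, €4326: 50% coinsurance on €4326 = €2163. Owner owes €2163 (running OOP €7670).
Bill 3, €9535: deductible met; 50% of €9535 = €4767.50. Adding that to €7670 gives €12437.50, past the €10125 cap; owner pays only €10125 − €7670 = €2455.

€2455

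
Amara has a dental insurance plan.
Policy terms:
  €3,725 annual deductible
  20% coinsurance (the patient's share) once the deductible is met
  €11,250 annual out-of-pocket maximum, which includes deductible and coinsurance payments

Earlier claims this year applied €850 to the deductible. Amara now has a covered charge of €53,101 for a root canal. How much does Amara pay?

€10,400

Deductible still to meet: €3,725 − €850 = €2,875.
After the €2,875 deductible portion, €53,101 − €2,875 = €50,226 is subject to coinsurance.
Coinsurance: €50,226 × 20% = €10,045.20.
That puts the patient's cost at €2,875 + €10,045.20 = €12,920.20 before any cap.
That would bring total out-of-pocket to €13,770.20, past the €11,250 cap. The patient is capped at €11,250 − €850 = €10,400 on this claim.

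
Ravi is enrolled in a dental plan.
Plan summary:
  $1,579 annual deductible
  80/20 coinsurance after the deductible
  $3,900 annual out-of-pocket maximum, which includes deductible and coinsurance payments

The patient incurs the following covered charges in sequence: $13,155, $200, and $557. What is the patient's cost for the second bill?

$5.80

Bill 1, $13,155: $1,579 to deductible, leaving $11,576; coinsurance $11,576 × 20% = $2,315.20. Patient pays $3,894.20; OOP now $3,894.20.
Bill 2, $200: deductible already satisfied, so patient's share is 20% × $200 = $40. That would push OOP to $3,934.20, over the $3,900 cap, so patient pays $3,900 − $3,894.20 = $5.80.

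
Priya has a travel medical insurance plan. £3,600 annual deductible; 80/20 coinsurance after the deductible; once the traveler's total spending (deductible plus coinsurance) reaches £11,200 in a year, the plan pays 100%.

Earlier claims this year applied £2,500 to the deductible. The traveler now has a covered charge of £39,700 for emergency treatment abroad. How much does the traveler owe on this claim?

£8,700

£2,500 of the £3,600 deductible is already met, leaving £1,100.
The remaining £38,600 (= £39,700 − £1,100) moves to coinsurance.
Traveler's 20% share of £38,600 is £7,720.
That puts the traveler's cost at £1,100 + £7,720 = £8,820 before any cap.
That would bring total out-of-pocket to £11,320, past the £11,200 cap. The traveler is capped at £11,200 − £2,500 = £8,700 on this claim.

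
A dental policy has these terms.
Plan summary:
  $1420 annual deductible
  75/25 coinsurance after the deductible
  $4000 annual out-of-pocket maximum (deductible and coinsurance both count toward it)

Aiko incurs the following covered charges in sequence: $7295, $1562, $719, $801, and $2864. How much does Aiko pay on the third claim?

$179.75

Bill 1, $7295: $1420 finishes the deductible; $5875 goes to coinsurance; coinsurance $5875 × 25% = $1468.75. Patient pays $2888.75; OOP now $2888.75.
Bill 2, $1562: deductible already satisfied, so patient's share is 25% × $1562 = $390.50. Patient owes $390.50 (running OOP $3279.25).
Bill 3, $719: 25% coinsurance on $719 = $179.75. Patient pays $179.75; OOP now $3459.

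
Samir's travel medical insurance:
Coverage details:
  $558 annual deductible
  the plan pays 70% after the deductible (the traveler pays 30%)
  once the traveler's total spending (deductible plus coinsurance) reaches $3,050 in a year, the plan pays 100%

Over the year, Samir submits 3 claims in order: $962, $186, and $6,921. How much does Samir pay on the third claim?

$2,076.30

Bill 1, $962: deductible takes $558, $404 remains; coinsurance $404 × 30% = $121.20. Traveler pays $679.20; OOP now $679.20.
Bill 2, $186: deductible already satisfied, so traveler's share is 30% × $186 = $55.80. Traveler pays $55.80; OOP now $735.
Bill 3, $6,921: deductible already satisfied, so traveler's share is 30% × $6,921 = $2,076.30. Cost to traveler: $2,076.30. OOP to date $2,811.30.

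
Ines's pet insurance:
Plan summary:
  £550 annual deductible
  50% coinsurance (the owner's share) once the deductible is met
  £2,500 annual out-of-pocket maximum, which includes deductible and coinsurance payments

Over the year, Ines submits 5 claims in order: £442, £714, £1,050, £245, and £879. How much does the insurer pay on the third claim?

Claim 1 — £442: entire amount goes to the deductible. Owner pays £442; OOP now £442. Insurer: £442 − £442 = £0.
Claim 2 — £714: £108 finishes the deductible; £606 goes to coinsurance; owner's 50% is £303. Owner owes £411 (running OOP £853). Insurer: £714 − £411 = £303.
Claim 3 — £1,050: 50% coinsurance on £1,050 = £525. Cost to owner: £525. OOP to date £1,378. Insurer: £1,050 − £525 = £525.

£525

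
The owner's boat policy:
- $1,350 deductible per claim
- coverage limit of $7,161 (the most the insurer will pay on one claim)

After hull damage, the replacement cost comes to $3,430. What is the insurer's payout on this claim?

$2,080

After the deductible, $3,430 − $1,350 = $2,080 remains.
$2,080 ≤ $7,161, so the limit doesn't bind; insurer pays $2,080.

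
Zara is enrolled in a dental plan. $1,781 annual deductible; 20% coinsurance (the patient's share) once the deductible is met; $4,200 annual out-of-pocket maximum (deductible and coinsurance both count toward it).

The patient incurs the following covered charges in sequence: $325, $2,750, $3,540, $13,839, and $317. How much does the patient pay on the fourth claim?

Claim 1 ($325): all of it applies to the deductible. Patient pays $325; OOP now $325.
Claim 2 ($2,750): $1,456 to deductible, leaving $1,294; 20% of $1,294 = $258.80. Patient pays $1,714.80; OOP now $2,039.80.
Claim 3 ($3,540): deductible met; 20% of $3,540 = $708. Cost to patient: $708. OOP to date $2,747.80.
Claim 4 ($13,839): deductible already satisfied, so patient's share is 20% × $13,839 = $2,767.80. That would push OOP to $5,515.60, over the $4,200 cap, so patient pays $4,200 − $2,747.80 = $1,452.20.

$1,452.20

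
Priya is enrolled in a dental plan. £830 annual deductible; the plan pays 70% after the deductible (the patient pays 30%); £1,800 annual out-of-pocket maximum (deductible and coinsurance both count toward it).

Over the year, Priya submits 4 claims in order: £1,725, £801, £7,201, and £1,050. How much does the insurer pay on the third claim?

£6,739.80

Claim 1 (£1,725): deductible takes £830, £895 remains; coinsurance £895 × 30% = £268.50. Patient pays £1,098.50; OOP now £1,098.50. Plan pays £1,725 − £1,098.50 = £626.50.
Claim 2 (£801): deductible met; 30% of £801 = £240.30. Patient pays £240.30; OOP now £1,338.80. Plan pays £801 − £240.30 = £560.70.
Claim 3 (£7,201): deductible met; 30% of £7,201 = £2,160.30. Adding that to £1,338.80 gives £3,499.10, past the £1,800 cap; patient pays only £1,800 − £1,338.80 = £461.20. Insurer: £7,201 − £461.20 = £6,739.80.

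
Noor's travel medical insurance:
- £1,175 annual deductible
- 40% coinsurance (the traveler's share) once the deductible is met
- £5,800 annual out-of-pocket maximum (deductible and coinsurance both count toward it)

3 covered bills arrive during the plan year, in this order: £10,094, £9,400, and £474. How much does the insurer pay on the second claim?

£8,342.60

Bill 1, £10,094: deductible takes £1,175, £8,919 remains; 40% of £8,919 = £3,567.60. Cost to traveler: £4,742.60. OOP to date £4,742.60. Insurer: £10,094 − £4,742.60 = £5,351.40.
Bill 2, £9,400: deductible met; 40% of £9,400 = £3,760. Adding that to £4,742.60 gives £8,502.60, past the £5,800 cap; traveler pays only £5,800 − £4,742.60 = £1,057.40. Plan pays £9,400 − £1,057.40 = £8,342.60.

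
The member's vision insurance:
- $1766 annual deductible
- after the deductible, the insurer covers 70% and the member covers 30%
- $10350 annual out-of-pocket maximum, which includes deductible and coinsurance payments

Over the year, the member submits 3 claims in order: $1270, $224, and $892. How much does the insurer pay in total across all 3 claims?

Claim 1 — $1270: entire amount goes to the deductible. Cost to member: $1270. OOP to date $1270. Plan pays $1270 − $1270 = $0.
Claim 2 — $224: all of it applies to the deductible. Member owes $224 (running OOP $1494). Insurer: $224 − $224 = $0.
Claim 3 — $892: $272 finishes the deductible; $620 goes to coinsurance; member's 30% is $186. Cost to member: $458. OOP to date $1952. Plan pays $892 − $458 = $434.
Insurer total = bills − member's total = $2386 − $1952 = $434.

$434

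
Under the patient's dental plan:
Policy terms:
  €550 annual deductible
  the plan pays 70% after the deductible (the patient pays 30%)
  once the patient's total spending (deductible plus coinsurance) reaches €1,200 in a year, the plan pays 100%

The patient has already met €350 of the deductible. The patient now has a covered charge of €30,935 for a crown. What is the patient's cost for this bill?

€350 of the €550 deductible is already met, leaving €200.
The remaining €30,735 (= €30,935 − €200) moves to coinsurance.
30% of €30,735 = €9,220.50 falls to the patient.
So the patient owes €200 + €9,220.50 = €9,420.50 before any cap.
That would bring total out-of-pocket to €9,770.50, past the €1,200 cap. The patient is capped at €1,200 − €350 = €850 on this claim.

€850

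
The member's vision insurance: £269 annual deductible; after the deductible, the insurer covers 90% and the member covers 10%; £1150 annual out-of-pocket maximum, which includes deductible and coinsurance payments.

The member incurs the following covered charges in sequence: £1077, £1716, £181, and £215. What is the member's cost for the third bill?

Claim 1 (£1077): £269 finishes the deductible; £808 goes to coinsurance; coinsurance £808 × 10% = £80.80. Member owes £349.80 (running OOP £349.80).
Claim 2 (£1716): 10% coinsurance on £1716 = £171.60. Cost to member: £171.60. OOP to date £521.40.
Claim 3 (£181): deductible already satisfied, so member's share is 10% × £181 = £18.10. Cost to member: £18.10. OOP to date £539.50.

£18.10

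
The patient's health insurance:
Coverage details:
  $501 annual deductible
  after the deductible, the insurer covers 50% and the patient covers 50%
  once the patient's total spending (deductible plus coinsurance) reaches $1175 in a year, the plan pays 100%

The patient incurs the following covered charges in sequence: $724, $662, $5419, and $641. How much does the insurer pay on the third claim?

#1 ($724): deductible takes $501, $223 remains; coinsurance $223 × 50% = $111.50. Cost to patient: $612.50. OOP to date $612.50. Plan pays $724 − $612.50 = $111.50.
#2 ($662): 50% coinsurance on $662 = $331. Cost to patient: $331. OOP to date $943.50. Plan pays $662 − $331 = $331.
#3 ($5419): 50% coinsurance on $5419 = $2709.50. That would push OOP to $3653, over the $1175 cap, so patient pays $1175 − $943.50 = $231.50. Insurer: $5419 − $231.50 = $5187.50.

$5187.50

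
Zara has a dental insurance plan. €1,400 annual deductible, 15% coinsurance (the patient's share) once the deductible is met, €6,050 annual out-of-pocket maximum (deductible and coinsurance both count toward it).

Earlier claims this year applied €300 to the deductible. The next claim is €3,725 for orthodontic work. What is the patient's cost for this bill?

€300 of the €1,400 deductible is already met, leaving €1,100.
The remaining €2,625 (= €3,725 − €1,100) moves to coinsurance.
15% of €2,625 = €393.75 falls to the patient.
So the patient owes €1,100 + €393.75 = €1,493.75 before any cap.
Year-to-date out-of-pocket becomes €300 + €1,493.75 = €1,793.75, still under the €6,050 maximum, so no cap applies.

€1,493.75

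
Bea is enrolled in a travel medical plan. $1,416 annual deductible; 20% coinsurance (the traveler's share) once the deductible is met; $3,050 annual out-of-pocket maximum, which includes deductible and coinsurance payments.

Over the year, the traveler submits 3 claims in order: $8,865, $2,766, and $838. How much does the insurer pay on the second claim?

Claim 1 — $8,865: $1,416 finishes the deductible; $7,449 goes to coinsurance; 20% of $7,449 = $1,489.80. Traveler owes $2,905.80 (running OOP $2,905.80). Plan pays $8,865 − $2,905.80 = $5,959.20.
Claim 2 — $2,766: deductible already satisfied, so traveler's share is 20% × $2,766 = $553.20. That would push OOP to $3,459, over the $3,050 cap, so traveler pays $3,050 − $2,905.80 = $144.20. Insurer: $2,766 − $144.20 = $2,621.80.

$2,621.80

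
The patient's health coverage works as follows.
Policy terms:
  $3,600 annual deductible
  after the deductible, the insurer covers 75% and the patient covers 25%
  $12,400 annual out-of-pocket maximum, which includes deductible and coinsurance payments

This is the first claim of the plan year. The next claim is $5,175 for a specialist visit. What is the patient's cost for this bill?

$3,993.75

Deductible not yet touched, so the first $3,600 of the bill goes to the deductible.
After the $3,600 deductible portion, $5,175 − $3,600 = $1,575 is subject to coinsurance.
Coinsurance: $1,575 × 25% = $393.75.
Patient responsibility before any cap: $3,600 + $393.75 = $3,993.75.
Cumulative spending $0 + $3,993.75 = $3,993.75 stays under the $12,400 maximum.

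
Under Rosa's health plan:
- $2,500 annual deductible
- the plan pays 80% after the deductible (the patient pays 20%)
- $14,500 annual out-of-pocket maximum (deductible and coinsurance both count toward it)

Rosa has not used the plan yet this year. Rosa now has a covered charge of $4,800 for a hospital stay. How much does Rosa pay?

Deductible not yet touched, so the first $2,500 of the bill goes to the deductible.
That leaves $4,800 − $2,500 = $2,300 for coinsurance.
20% of $2,300 = $460 falls to the patient.
That puts the patient's cost at $2,500 + $460 = $2,960 before any cap.
Year-to-date out-of-pocket becomes $0 + $2,960 = $2,960, still under the $14,500 maximum, so no cap applies.

$2,960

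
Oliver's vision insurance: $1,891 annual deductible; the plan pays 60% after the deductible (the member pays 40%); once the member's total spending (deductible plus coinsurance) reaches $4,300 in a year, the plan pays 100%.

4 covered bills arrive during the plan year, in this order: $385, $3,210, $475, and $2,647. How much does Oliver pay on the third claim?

$190

Bill 1, $385: fully absorbed by the deductible. Member pays $385; OOP now $385.
Bill 2, $3,210: $1,506 to deductible, leaving $1,704; 40% of $1,704 = $681.60. Member pays $2,187.60; OOP now $2,572.60.
Bill 3, $475: deductible already satisfied, so member's share is 40% × $475 = $190. Member pays $190; OOP now $2,762.60.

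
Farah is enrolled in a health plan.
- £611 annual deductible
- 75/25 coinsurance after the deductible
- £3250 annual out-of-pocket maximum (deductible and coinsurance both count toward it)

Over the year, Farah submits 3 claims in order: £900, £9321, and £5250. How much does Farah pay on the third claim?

£236.50

#1 (£900): £611 finishes the deductible; £289 goes to coinsurance; coinsurance £289 × 25% = £72.25. Patient owes £683.25 (running OOP £683.25).
#2 (£9321): deductible met; 25% of £9321 = £2330.25. Cost to patient: £2330.25. OOP to date £3013.50.
#3 (£5250): deductible already satisfied, so patient's share is 25% × £5250 = £1312.50. OOP would hit £4326 > £3250, so the cap limits the patient to £3250 − £3013.50 = £236.50.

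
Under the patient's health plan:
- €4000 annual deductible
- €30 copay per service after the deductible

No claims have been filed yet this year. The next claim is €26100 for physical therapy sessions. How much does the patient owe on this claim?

€4030

Nothing has been paid toward the €4000 deductible, so the first €4000 of this charge is applied there.
That leaves €26100 − €4000 = €22100 for the copay.
Copay on this service: €30.
So the patient owes €4000 + €30 = €4030.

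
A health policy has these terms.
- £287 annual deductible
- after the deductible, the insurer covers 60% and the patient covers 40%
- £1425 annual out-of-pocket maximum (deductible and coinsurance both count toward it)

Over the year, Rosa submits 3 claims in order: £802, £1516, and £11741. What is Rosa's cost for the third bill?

#1 (£802): deductible takes £287, £515 remains; 40% of £515 = £206. Patient owes £493 (running OOP £493).
#2 (£1516): 40% coinsurance on £1516 = £606.40. Cost to patient: £606.40. OOP to date £1099.40.
#3 (£11741): deductible met; 40% of £11741 = £4696.40. That would push OOP to £5795.80, over the £1425 cap, so patient pays £1425 − £1099.40 = £325.60.

£325.60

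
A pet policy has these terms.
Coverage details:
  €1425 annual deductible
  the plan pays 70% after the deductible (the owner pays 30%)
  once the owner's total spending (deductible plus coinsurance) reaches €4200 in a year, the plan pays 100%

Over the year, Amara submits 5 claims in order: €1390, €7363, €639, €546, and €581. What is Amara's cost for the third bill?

€191.70

Claim 1 — €1390: all of it applies to the deductible. Owner pays €1390; OOP now €1390.
Claim 2 — €7363: deductible takes €35, €7328 remains; 30% of €7328 = €2198.40. Cost to owner: €2233.40. OOP to date €3623.40.
Claim 3 — €639: deductible met; 30% of €639 = €191.70. Owner owes €191.70 (running OOP €3815.10).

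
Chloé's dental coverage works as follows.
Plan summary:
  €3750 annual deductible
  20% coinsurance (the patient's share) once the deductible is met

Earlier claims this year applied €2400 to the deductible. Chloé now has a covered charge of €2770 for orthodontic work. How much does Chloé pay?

Deductible still to meet: €3750 − €2400 = €1350.
That leaves €2770 − €1350 = €1420 for coinsurance.
Coinsurance: €1420 × 20% = €284.
Patient responsibility: €1350 + €284 = €1634.

€1634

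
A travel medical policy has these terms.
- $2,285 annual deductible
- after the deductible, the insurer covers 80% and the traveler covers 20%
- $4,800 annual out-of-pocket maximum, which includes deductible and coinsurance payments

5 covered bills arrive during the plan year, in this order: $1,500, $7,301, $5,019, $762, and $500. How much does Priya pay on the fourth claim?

Claim 1 ($1,500): fully absorbed by the deductible. Cost to traveler: $1,500. OOP to date $1,500.
Claim 2 ($7,301): deductible takes $785, $6,516 remains; traveler's 20% is $1,303.20. Cost to traveler: $2,088.20. OOP to date $3,588.20.
Claim 3 ($5,019): deductible already satisfied, so traveler's share is 20% × $5,019 = $1,003.80. Traveler owes $1,003.80 (running OOP $4,592).
Claim 4 ($762): deductible met; 20% of $762 = $152.40. Traveler pays $152.40; OOP now $4,744.40.

$152.40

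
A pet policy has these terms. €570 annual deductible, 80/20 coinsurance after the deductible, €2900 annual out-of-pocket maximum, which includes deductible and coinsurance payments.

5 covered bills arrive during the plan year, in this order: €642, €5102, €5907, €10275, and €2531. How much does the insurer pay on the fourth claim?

#1 (€642): €570 finishes the deductible; €72 goes to coinsurance; 20% of €72 = €14.40. Owner pays €584.40; OOP now €584.40. Plan pays €642 − €584.40 = €57.60.
#2 (€5102): deductible met; 20% of €5102 = €1020.40. Owner owes €1020.40 (running OOP €1604.80). Insurer: €5102 − €1020.40 = €4081.60.
#3 (€5907): deductible already satisfied, so owner's share is 20% × €5907 = €1181.40. Owner owes €1181.40 (running OOP €2786.20). Plan pays €5907 − €1181.40 = €4725.60.
#4 (€10275): 20% coinsurance on €10275 = €2055. That would push OOP to €4841.20, over the €2900 cap, so owner pays €2900 − €2786.20 = €113.80. Plan pays €10275 − €113.80 = €10161.20.

€10161.20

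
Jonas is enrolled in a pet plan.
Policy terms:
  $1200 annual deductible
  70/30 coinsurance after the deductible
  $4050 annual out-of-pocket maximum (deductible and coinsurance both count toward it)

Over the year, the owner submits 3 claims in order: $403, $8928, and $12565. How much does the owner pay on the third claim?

#1 ($403): entire amount goes to the deductible. Cost to owner: $403. OOP to date $403.
#2 ($8928): $797 to deductible, leaving $8131; owner's 30% is $2439.30. Owner pays $3236.30; OOP now $3639.30.
#3 ($12565): deductible met; 30% of $12565 = $3769.50. That would push OOP to $7408.80, over the $4050 cap, so owner pays $4050 − $3639.30 = $410.70.

$410.70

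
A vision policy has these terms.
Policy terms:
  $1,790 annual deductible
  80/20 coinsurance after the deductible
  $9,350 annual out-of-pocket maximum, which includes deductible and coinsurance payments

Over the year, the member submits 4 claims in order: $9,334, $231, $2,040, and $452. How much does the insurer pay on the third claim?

Claim 1 — $9,334: $1,790 to deductible, leaving $7,544; member's 20% is $1,508.80. Cost to member: $3,298.80. OOP to date $3,298.80. Plan pays $9,334 − $3,298.80 = $6,035.20.
Claim 2 — $231: deductible met; 20% of $231 = $46.20. Member pays $46.20; OOP now $3,345. Plan pays $231 − $46.20 = $184.80.
Claim 3 — $2,040: deductible met; 20% of $2,040 = $408. Cost to member: $408. OOP to date $3,753. Insurer: $2,040 − $408 = $1,632.

$1,632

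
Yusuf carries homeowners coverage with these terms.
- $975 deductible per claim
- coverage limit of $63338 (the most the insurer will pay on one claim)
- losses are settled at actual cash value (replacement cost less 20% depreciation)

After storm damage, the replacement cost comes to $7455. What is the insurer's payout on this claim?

Actual cash value after 20% depreciation: $7455 × 80% = $5964.
After the deductible, $5964 − $975 = $4989 remains.
$4989 is within the $63338 limit, so the insurer pays $4989.

$4989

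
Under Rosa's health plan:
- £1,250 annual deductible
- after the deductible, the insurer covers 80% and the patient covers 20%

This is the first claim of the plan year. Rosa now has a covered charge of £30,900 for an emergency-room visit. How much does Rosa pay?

Nothing has been paid toward the £1,250 deductible, so the first £1,250 of this charge is applied there.
The remaining £29,650 (= £30,900 − £1,250) moves to coinsurance.
20% of £29,650 = £5,930 falls to the patient.
Patient responsibility: £1,250 + £5,930 = £7,180.

£7,180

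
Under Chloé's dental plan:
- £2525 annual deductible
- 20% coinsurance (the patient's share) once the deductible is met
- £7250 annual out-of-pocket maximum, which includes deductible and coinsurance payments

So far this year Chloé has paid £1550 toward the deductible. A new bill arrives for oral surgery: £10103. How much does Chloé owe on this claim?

Deductible still to meet: £2525 − £1550 = £975.
That leaves £10103 − £975 = £9128 for coinsurance.
20% of £9128 = £1825.60 falls to the patient.
Patient responsibility before any cap: £975 + £1825.60 = £2800.60.
Total out-of-pocket so far would be £1550 + £2800.60 = £4350.60, below the £7250 cap — no reduction.

£2800.60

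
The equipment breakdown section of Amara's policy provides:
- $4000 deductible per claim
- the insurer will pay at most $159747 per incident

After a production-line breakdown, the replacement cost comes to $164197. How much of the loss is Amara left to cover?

$4450

Less the $4000 deductible: $164197 − $4000 = $160197.
Since $160197 > $159747, the payout is capped at $159747.
Out of pocket: $164197 − $159747 = $4450.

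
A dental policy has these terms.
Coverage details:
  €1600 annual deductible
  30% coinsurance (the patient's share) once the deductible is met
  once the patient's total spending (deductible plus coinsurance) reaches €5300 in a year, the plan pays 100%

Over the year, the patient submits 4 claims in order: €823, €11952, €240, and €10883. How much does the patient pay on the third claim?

€72

Claim 1 (€823): all of it applies to the deductible. Cost to patient: €823. OOP to date €823.
Claim 2 (€11952): deductible takes €777, €11175 remains; patient's 30% is €3352.50. Patient pays €4129.50; OOP now €4952.50.
Claim 3 (€240): deductible met; 30% of €240 = €72. Patient pays €72; OOP now €5024.50.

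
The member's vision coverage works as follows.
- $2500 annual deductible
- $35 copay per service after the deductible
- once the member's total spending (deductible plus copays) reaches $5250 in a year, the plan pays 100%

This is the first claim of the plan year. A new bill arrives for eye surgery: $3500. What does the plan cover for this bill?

$965

Deductible not yet touched, so the first $2500 of the bill goes to the deductible.
That leaves $3500 − $2500 = $1000 for the copay.
Copay on this service: $35.
So the member owes $2500 + $35 = $2535 before any cap.
Cumulative spending $0 + $2535 = $2535 stays under the $5250 maximum.
The plan picks up $3500 − $2535 = $965.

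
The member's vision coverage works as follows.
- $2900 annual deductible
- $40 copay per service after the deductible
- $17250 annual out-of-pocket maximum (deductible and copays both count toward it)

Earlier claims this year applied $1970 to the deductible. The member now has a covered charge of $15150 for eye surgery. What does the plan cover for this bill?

Remaining deductible: $2900 − $1970 = $930.
The remaining $14220 (= $15150 − $930) moves to the copay.
Copay on this service: $40.
That puts the member's cost at $930 + $40 = $970 before any cap.
Cumulative spending $1970 + $970 = $2940 stays under the $17250 maximum.
Insurer pays the balance: $15150 − $970 = $14180.

$14180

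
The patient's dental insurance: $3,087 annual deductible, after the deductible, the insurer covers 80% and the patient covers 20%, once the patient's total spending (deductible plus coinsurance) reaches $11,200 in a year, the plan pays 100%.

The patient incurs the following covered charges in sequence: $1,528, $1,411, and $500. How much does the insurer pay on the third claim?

$281.60

Bill 1, $1,528: fully absorbed by the deductible. Cost to patient: $1,528. OOP to date $1,528. Plan pays $1,528 − $1,528 = $0.
Bill 2, $1,411: all of it applies to the deductible. Patient pays $1,411; OOP now $2,939. Plan pays $1,411 − $1,411 = $0.
Bill 3, $500: deductible takes $148, $352 remains; 20% of $352 = $70.40. Patient pays $218.40; OOP now $3,157.40. Plan pays $500 − $218.40 = $281.60.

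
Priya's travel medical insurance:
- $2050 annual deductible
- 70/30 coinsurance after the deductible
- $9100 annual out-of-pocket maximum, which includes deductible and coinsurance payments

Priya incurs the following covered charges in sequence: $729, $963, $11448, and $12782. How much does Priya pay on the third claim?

$3685

Claim 1 — $729: entire amount goes to the deductible. Cost to traveler: $729. OOP to date $729.
Claim 2 — $963: all of it applies to the deductible. Cost to traveler: $963. OOP to date $1692.
Claim 3 — $11448: $358 finishes the deductible; $11090 goes to coinsurance; coinsurance $11090 × 30% = $3327. Traveler pays $3685; OOP now $5377.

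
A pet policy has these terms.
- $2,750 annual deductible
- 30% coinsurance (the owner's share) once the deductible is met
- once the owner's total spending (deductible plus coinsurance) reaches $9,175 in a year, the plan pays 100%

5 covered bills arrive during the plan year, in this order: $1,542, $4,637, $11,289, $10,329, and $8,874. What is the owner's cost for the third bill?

$3,386.70

#1 ($1,542): entire amount goes to the deductible. Cost to owner: $1,542. OOP to date $1,542.
#2 ($4,637): $1,208 to deductible, leaving $3,429; owner's 30% is $1,028.70. Owner owes $2,236.70 (running OOP $3,778.70).
#3 ($11,289): deductible met; 30% of $11,289 = $3,386.70. Cost to owner: $3,386.70. OOP to date $7,165.40.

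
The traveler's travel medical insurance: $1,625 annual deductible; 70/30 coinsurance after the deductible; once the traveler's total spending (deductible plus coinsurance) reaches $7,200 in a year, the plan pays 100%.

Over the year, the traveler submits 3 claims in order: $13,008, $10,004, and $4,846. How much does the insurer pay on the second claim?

$7,843.90

Claim 1 ($13,008): $1,625 finishes the deductible; $11,383 goes to coinsurance; traveler's 30% is $3,414.90. Cost to traveler: $5,039.90. OOP to date $5,039.90. Insurer: $13,008 − $5,039.90 = $7,968.10.
Claim 2 ($10,004): 30% coinsurance on $10,004 = $3,001.20. OOP would hit $8,041.10 > $7,200, so the cap limits the traveler to $7,200 − $5,039.90 = $2,160.10. Plan pays $10,004 − $2,160.10 = $7,843.90.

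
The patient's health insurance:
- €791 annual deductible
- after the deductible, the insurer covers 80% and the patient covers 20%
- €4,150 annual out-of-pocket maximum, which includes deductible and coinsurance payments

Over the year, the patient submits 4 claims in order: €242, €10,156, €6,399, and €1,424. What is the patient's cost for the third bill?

#1 (€242): fully absorbed by the deductible. Patient owes €242 (running OOP €242).
#2 (€10,156): deductible takes €549, €9,607 remains; patient's 20% is €1,921.40. Patient owes €2,470.40 (running OOP €2,712.40).
#3 (€6,399): deductible already satisfied, so patient's share is 20% × €6,399 = €1,279.80. Cost to patient: €1,279.80. OOP to date €3,992.20.

€1,279.80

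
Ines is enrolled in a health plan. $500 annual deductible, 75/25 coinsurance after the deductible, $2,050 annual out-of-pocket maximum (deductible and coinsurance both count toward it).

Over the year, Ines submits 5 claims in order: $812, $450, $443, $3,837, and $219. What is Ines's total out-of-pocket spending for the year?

Claim 1 — $812: $500 finishes the deductible; $312 goes to coinsurance; coinsurance $312 × 25% = $78. Patient pays $578; OOP now $578.
Claim 2 — $450: 25% coinsurance on $450 = $112.50. Patient pays $112.50; OOP now $690.50.
Claim 3 — $443: deductible already satisfied, so patient's share is 25% × $443 = $110.75. Cost to patient: $110.75. OOP to date $801.25.
Claim 4 — $3,837: deductible already satisfied, so patient's share is 25% × $3,837 = $959.25. Patient owes $959.25 (running OOP $1,760.50).
Claim 5 — $219: deductible already satisfied, so patient's share is 25% × $219 = $54.75. Patient owes $54.75 (running OOP $1,815.25).
Summing the patient's payments: $578 + $112.50 + $110.75 + $959.25 + $54.75 = $1,815.25.

$1,815.25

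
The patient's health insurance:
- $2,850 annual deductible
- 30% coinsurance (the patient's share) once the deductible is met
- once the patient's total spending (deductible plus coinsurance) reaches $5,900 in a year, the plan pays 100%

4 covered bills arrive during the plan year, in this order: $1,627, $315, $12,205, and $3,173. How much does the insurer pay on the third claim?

$8,247

#1 ($1,627): entire amount goes to the deductible. Patient owes $1,627 (running OOP $1,627). Plan pays $1,627 − $1,627 = $0.
#2 ($315): all of it applies to the deductible. Patient owes $315 (running OOP $1,942). Insurer: $315 − $315 = $0.
#3 ($12,205): $908 finishes the deductible; $11,297 goes to coinsurance; patient's 30% is $3,389.10. Together that's $908 + $3,389.10 = $4,297.10. Adding that to $1,942 gives $6,239.10, past the $5,900 cap; patient pays only $5,900 − $1,942 = $3,958. Plan pays $12,205 − $3,958 = $8,247.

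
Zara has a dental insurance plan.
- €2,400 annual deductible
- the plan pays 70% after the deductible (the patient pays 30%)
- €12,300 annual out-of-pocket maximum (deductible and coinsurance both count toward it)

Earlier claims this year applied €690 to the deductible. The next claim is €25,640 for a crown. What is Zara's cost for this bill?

€8,889

Deductible still to meet: €2,400 − €690 = €1,710.
The remaining €23,930 (= €25,640 − €1,710) moves to coinsurance.
30% of €23,930 = €7,179 falls to the patient.
That puts the patient's cost at €1,710 + €7,179 = €8,889 before any cap.
Cumulative spending €690 + €8,889 = €9,579 stays under the €12,300 maximum.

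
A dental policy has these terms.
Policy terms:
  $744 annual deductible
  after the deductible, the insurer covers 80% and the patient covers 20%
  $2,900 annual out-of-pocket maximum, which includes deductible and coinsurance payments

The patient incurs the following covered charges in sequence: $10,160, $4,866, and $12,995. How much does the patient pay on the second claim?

$272.80

Bill 1, $10,160: $744 to deductible, leaving $9,416; coinsurance $9,416 × 20% = $1,883.20. Patient pays $2,627.20; OOP now $2,627.20.
Bill 2, $4,866: deductible met; 20% of $4,866 = $973.20. OOP would hit $3,600.40 > $2,900, so the cap limits the patient to $2,900 − $2,627.20 = $272.80.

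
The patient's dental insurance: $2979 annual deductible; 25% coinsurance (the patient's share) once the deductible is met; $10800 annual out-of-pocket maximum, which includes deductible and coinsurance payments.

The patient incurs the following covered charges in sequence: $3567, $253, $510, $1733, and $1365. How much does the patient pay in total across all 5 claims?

Claim 1 ($3567): $2979 finishes the deductible; $588 goes to coinsurance; patient's 25% is $147. Patient pays $3126; OOP now $3126.
Claim 2 ($253): deductible met; 25% of $253 = $63.25. Patient owes $63.25 (running OOP $3189.25).
Claim 3 ($510): deductible met; 25% of $510 = $127.50. Cost to patient: $127.50. OOP to date $3316.75.
Claim 4 ($1733): deductible already satisfied, so patient's share is 25% × $1733 = $433.25. Cost to patient: $433.25. OOP to date $3750.
Claim 5 ($1365): deductible met; 25% of $1365 = $341.25. Patient pays $341.25; OOP now $4091.25.
Total paid by the patient: $3126 + $63.25 + $127.50 + $433.25 + $341.25 = $4091.25.

$4091.25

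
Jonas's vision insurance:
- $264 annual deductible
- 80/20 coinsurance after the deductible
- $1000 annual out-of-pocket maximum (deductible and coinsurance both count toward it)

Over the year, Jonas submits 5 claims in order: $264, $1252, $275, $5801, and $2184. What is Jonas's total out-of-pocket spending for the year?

Bill 1, $264: entire amount goes to the deductible. Member pays $264; OOP now $264.
Bill 2, $1252: deductible already satisfied, so member's share is 20% × $1252 = $250.40. Cost to member: $250.40. OOP to date $514.40.
Bill 3, $275: 20% coinsurance on $275 = $55. Member pays $55; OOP now $569.40.
Bill 4, $5801: deductible already satisfied, so member's share is 20% × $5801 = $1160.20. OOP would hit $1729.60 > $1000, so the cap limits the member to $1000 − $569.40 = $430.60.
Bill 5, $2184: 20% coinsurance on $2184 = $436.80. OOP would hit $1436.80 > $1000, so the cap limits the member to $1000 − $1000 = $0.
Total paid by the member: $264 + $250.40 + $55 + $430.60 + $0 = $1000.

$1000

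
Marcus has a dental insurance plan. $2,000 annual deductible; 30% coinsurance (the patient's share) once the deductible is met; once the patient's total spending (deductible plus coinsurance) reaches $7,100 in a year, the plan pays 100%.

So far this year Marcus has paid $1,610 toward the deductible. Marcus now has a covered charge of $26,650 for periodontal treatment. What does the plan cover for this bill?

$1,610 of the $2,000 deductible is already met, leaving $390.
The remaining $26,260 (= $26,650 − $390) moves to coinsurance.
Coinsurance: $26,260 × 30% = $7,878.
That puts the patient's cost at $390 + $7,878 = $8,268 before any cap.
Year-to-date out-of-pocket would reach $1,610 + $8,268 = $9,878, above the $7,100 maximum, so the patient pays only $7,100 − $1,610 = $5,490.
The plan picks up $26,650 − $5,490 = $21,160.

$21,160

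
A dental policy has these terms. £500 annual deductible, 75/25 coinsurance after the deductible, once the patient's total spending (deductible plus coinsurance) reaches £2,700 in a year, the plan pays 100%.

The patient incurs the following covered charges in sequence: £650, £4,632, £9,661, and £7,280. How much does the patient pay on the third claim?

Bill 1, £650: deductible takes £500, £150 remains; coinsurance £150 × 25% = £37.50. Cost to patient: £537.50. OOP to date £537.50.
Bill 2, £4,632: deductible met; 25% of £4,632 = £1,158. Patient pays £1,158; OOP now £1,695.50.
Bill 3, £9,661: 25% coinsurance on £9,661 = £2,415.25. That would push OOP to £4,110.75, over the £2,700 cap, so patient pays £2,700 − £1,695.50 = £1,004.50.

£1,004.50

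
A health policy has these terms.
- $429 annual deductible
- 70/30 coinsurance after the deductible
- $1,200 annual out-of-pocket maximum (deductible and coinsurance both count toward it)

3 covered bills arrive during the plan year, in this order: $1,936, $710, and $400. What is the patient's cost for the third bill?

$105.90

Claim 1 — $1,936: deductible takes $429, $1,507 remains; 30% of $1,507 = $452.10. Patient pays $881.10; OOP now $881.10.
Claim 2 — $710: deductible met; 30% of $710 = $213. Cost to patient: $213. OOP to date $1,094.10.
Claim 3 — $400: 30% coinsurance on $400 = $120. That would push OOP to $1,214.10, over the $1,200 cap, so patient pays $1,200 − $1,094.10 = $105.90.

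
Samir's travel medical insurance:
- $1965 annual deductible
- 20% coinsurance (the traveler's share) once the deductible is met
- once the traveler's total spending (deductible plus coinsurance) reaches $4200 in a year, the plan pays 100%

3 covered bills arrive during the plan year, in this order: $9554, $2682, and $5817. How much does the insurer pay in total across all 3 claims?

$13853

Claim 1 ($9554): deductible takes $1965, $7589 remains; traveler's 20% is $1517.80. Cost to traveler: $3482.80. OOP to date $3482.80. Insurer: $9554 − $3482.80 = $6071.20.
Claim 2 ($2682): deductible already satisfied, so traveler's share is 20% × $2682 = $536.40. Traveler owes $536.40 (running OOP $4019.20). Insurer: $2682 − $536.40 = $2145.60.
Claim 3 ($5817): deductible already satisfied, so traveler's share is 20% × $5817 = $1163.40. OOP would hit $5182.60 > $4200, so the cap limits the traveler to $4200 − $4019.20 = $180.80. Insurer: $5817 − $180.80 = $5636.20.
Insurer total = bills − traveler's total = $18053 − $4200 = $13853.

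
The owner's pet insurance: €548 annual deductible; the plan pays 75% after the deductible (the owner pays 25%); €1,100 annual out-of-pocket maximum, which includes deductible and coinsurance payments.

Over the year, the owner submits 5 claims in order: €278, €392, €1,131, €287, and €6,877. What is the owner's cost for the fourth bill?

Claim 1 — €278: entire amount goes to the deductible. Owner pays €278; OOP now €278.
Claim 2 — €392: €270 to deductible, leaving €122; owner's 25% is €30.50. Cost to owner: €300.50. OOP to date €578.50.
Claim 3 — €1,131: deductible already satisfied, so owner's share is 25% × €1,131 = €282.75. Owner pays €282.75; OOP now €861.25.
Claim 4 — €287: deductible already satisfied, so owner's share is 25% × €287 = €71.75. Owner pays €71.75; OOP now €933.

€71.75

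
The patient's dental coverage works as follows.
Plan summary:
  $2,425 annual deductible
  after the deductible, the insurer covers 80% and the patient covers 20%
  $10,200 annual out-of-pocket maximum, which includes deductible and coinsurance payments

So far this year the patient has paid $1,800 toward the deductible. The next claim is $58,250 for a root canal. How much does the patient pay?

$8,400

Remaining deductible: $2,425 − $1,800 = $625.
The remaining $57,625 (= $58,250 − $625) moves to coinsurance.
Coinsurance: $57,625 × 20% = $11,525.
That puts the patient's cost at $625 + $11,525 = $12,150 before any cap.
Adding $12,150 to the $1,800 already spent would give $13,950, which exceeds the $10,200 cap; the patient pays just $10,200 − $1,800 = $8,400.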